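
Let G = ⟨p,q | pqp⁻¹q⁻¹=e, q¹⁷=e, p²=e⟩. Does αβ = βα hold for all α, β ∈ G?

Each pair of generators commutes: p·q = pq = q·p. Since the generators pairwise commute, every element of G commutes with every other, so G is abelian.

Answer: Yes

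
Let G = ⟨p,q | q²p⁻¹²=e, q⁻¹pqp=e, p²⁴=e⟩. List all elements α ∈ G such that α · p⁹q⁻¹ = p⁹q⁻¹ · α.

⟨p⁹q⁻¹⟩ ⊆ C_G(p⁹q⁻¹) since powers of p⁹q⁻¹ commute with p⁹q⁻¹; so |C_G(p⁹q⁻¹)| ≥ |⟨p⁹q⁻¹⟩| = 4.
By orbit–stabilizer, |C_G(p⁹q⁻¹)| = |G| / |conj. class of p⁹q⁻¹| = 48 / 12 = 4.
The 4 elements commuting with p⁹q⁻¹ are {e, p¹², p⁹q, p⁹q⁻¹}.

Answer: {e, p¹², p⁹q, p⁹q⁻¹}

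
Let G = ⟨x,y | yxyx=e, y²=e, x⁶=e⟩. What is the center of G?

An element z ∈ Z(G) iff z commutes with every generator.
For example x³ is central: (x³)·x = x⁴ = x·(x³); (x³)·y = x³y = y·(x³).
Whereas x ∉ Z(G) since x·y = xy ≠ x⁵y = y·x.
Checking each of the 12 elements this way gives Z(G) = {e, x³}, of order 2.

Answer: {e, x³}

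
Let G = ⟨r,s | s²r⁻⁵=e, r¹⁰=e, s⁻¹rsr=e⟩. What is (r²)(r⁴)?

Compute (r²) · (r⁴) by multiplying left to right and reducing via the relations at each step:
  (r²) · r⁴ = r⁶

Answer: r⁶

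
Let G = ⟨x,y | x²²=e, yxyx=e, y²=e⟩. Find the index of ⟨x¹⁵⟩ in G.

First find ord(x¹⁵) by computing successive powers:
  (x¹⁵)¹ = x¹⁵, (x¹⁵)² = x⁸, (x¹⁵)³ = x, (x¹⁵)⁴ = x¹⁶, (x¹⁵)⁵ = x⁹, (x¹⁵)⁶ = x², (x¹⁵)⁷ = x¹⁷, (x¹⁵)⁸ = x¹⁰, (x¹⁵)⁹ = x³, (x¹⁵)¹⁰ = x¹⁸, (x¹⁵)¹¹ = x¹¹, (x¹⁵)¹² = x⁴, (x¹⁵)¹³ = x¹⁹, (x¹⁵)¹⁴ = x¹², (x¹⁵)¹⁵ = x⁵, (x¹⁵)¹⁶ = x²⁰, (x¹⁵)¹⁷ = x¹³, (x¹⁵)¹⁸ = x⁶, (x¹⁵)¹⁹ = x²¹, (x¹⁵)²⁰ = x¹⁴, (x¹⁵)²¹ = x⁷, (x¹⁵)²² = e.
So |⟨x¹⁵⟩| = ord(x¹⁵) = 22. With |G| = 44, by Lagrange [G : ⟨x¹⁵⟩] = 44/22 = 2.

Answer: 2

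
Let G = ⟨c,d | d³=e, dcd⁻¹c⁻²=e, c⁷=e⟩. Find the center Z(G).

An element z ∈ Z(G) iff z commutes with every generator.
For example e is central: e·c = c = c·e; e·d = d = d·e.
Whereas c ∉ Z(G) since c·d = cd ≠ c²d = d·c.
Checking each of the 21 elements this way gives Z(G) = {e}, of order 1.

Answer: {e}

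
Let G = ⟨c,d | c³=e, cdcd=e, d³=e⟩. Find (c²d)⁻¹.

The order of (c²d) is 3 (smallest k with (c²d)ᵏ = e), so (c²d)⁻¹ = (c²d)² = d²c.
Check: (c²d) · (d²c) → (c²d) · d² = c²;   (c²) · c = e, giving e as required.

Answer: d²c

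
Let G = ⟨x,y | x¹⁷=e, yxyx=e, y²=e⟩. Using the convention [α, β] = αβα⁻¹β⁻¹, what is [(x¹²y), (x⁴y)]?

[(x¹²y), (x⁴y)] = (x¹²y)·(x⁴y)·(x¹²y)⁻¹·(x⁴y)⁻¹.
  (x¹²y) · (x⁴y) = x⁸
  (x⁸) · (x¹²y) = x³y
  (x³y) · (x⁴y) = x¹⁶

Answer: x¹⁶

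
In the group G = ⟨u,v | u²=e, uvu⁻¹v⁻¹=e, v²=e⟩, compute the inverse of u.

The order of u is 2 (smallest k with uᵏ = e), so u⁻¹ = u¹ = u.
Check: u · u → u · u = e, giving e as required.

Answer: u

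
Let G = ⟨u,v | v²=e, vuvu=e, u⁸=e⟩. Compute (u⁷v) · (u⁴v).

Compute (u⁷v) · (u⁴v) by multiplying left to right and reducing via the relations at each step:
  (u⁷v) · u⁴ = u³v
  (u³v) · v = u³

Answer: u³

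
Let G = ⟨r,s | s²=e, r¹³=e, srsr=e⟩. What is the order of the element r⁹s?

Compute successive powers until reaching e:
  (r⁹s)¹ = r⁹s, (r⁹s)² = e.
The smallest positive k with (r⁹s)ᵏ = e is 2.

Answer: 2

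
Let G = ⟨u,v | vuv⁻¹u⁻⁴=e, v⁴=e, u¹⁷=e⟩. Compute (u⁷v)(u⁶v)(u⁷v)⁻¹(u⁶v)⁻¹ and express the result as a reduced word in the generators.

[(u⁷v), (u⁶v)] = (u⁷v)·(u⁶v)·(u⁷v)⁻¹·(u⁶v)⁻¹.
  (u⁷v) · (u⁶v) = u¹⁴v²
  (u¹⁴v²) · (u¹¹v³) = u³v
  (u³v) · (u⁷v³) = u¹⁴

Answer: u¹⁴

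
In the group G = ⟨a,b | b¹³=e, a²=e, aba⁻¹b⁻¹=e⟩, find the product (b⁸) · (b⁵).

Compute (b⁸) · (b⁵) by multiplying left to right and reducing via the relations at each step:
  (b⁸) · b⁵ = e

Answer: e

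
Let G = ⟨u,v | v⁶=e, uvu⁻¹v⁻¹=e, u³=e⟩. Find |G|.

Enumerate words in the generators, reducing via the relations: the distinct elements are
  {e, u, v, uv, u², v², v³, v⁴, v⁵, uv², uv³, uv⁴, uv⁵, u²v, u²v², u²v³, u²v⁴, u²v⁵}.
No further products give new elements, so |G| = 18.

Answer: 18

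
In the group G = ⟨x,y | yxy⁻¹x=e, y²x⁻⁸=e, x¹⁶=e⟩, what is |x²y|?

Compute successive powers until reaching e:
  (x²y)¹ = x²y, (x²y)² = x⁸, (x²y)³ = x²y⁻¹, (x²y)⁴ = e.
The smallest positive k with (x²y)ᵏ = e is 4.

Answer: 4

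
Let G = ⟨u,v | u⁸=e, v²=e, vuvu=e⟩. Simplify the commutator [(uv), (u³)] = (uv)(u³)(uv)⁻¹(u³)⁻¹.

[(uv), (u³)] = (uv)·(u³)·(uv)⁻¹·(u³)⁻¹.
  (uv) · (u³) = u⁶v
  (u⁶v) · (uv) = u⁵
  (u⁵) · (u⁵) = u²

Answer: u²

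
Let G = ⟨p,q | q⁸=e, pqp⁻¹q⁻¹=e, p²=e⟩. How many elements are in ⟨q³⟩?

|⟨q³⟩| equals the order of q³. Compute successive powers until reaching e:
  (q³)¹ = q³, (q³)² = q⁶, (q³)³ = q, (q³)⁴ = q⁴, (q³)⁵ = q⁷, (q³)⁶ = q², (q³)⁷ = q⁵, (q³)⁸ = e.
The smallest positive k with (q³)ᵏ = e is 8, so |⟨q³⟩| = 8.

Answer: 8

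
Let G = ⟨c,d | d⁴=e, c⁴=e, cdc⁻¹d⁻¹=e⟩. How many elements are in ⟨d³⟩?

|⟨d³⟩| equals the order of d³. Compute successive powers until reaching e:
  (d³)¹ = d³, (d³)² = d², (d³)³ = d, (d³)⁴ = e.
The smallest positive k with (d³)ᵏ = e is 4, so |⟨d³⟩| = 4.

Answer: 4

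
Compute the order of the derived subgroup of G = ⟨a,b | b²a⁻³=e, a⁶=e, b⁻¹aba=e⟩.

G' = [G, G] is generated by all commutators. The generator-pair commutators are: [a, b] = a².
The subgroup they normally generate is {e, a², a⁴}, of order 3.
Check: |G/G'| = 12/3 = 4 is the order of the abelianisation.

Answer: 3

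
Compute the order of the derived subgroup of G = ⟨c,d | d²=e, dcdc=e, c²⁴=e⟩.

G' = [G, G] is generated by all commutators. The generator-pair commutators are: [c, d] = c².
The subgroup they normally generate is {e, c², c⁴, c⁶, c⁸, c¹⁰, c¹², c¹⁴, c¹⁶, c¹⁸, c²⁰, c²²}, of order 12.
Check: |G/G'| = 48/12 = 4 is the order of the abelianisation.

Answer: 12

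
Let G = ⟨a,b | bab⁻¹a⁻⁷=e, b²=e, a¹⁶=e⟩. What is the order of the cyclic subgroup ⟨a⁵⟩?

|⟨a⁵⟩| equals the order of a⁵. Compute successive powers until reaching e:
  (a⁵)¹ = a⁵, (a⁵)² = a¹⁰, (a⁵)³ = a¹⁵, (a⁵)⁴ = a⁴, (a⁵)⁵ = a⁹, (a⁵)⁶ = a¹⁴, (a⁵)⁷ = a³, (a⁵)⁸ = a⁸, (a⁵)⁹ = a¹³, (a⁵)¹⁰ = a², (a⁵)¹¹ = a⁷, (a⁵)¹² = a¹², (a⁵)¹³ = a, (a⁵)¹⁴ = a⁶, (a⁵)¹⁵ = a¹¹, (a⁵)¹⁶ = e.
The smallest positive k with (a⁵)ᵏ = e is 16, so |⟨a⁵⟩| = 16.

Answer: 16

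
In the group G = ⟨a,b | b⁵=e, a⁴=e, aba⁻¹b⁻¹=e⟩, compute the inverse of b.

The order of b is 5 (smallest k with bᵏ = e), so b⁻¹ = b⁴ = b⁴.
Check: b · (b⁴) → b · b⁴ = e, giving e as required.

Answer: b⁴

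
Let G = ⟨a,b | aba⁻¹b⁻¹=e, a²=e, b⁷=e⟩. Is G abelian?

Each pair of generators commutes: a·b = ab = b·a. Since the generators pairwise commute, every element of G commutes with every other, so G is abelian.

Answer: Yes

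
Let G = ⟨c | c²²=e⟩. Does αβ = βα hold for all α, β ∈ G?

G has a single generator, so G is cyclic and hence abelian.

Answer: Yes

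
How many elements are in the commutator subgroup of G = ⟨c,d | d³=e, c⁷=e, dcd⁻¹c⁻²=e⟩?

G' = [G, G] is generated by all commutators. The generator-pair commutators are: [c, d] = c⁶.
The subgroup they normally generate is {e, c, c², c³, c⁴, c⁵, c⁶}, of order 7.
Check: |G/G'| = 21/7 = 3 is the order of the abelianisation.

Answer: 7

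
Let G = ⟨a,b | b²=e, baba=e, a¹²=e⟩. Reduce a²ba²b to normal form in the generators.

Multiply left to right, reducing at each step:
  (a²) · b = a²b
  (a²b) · a² = b
  b · b = e

Answer: e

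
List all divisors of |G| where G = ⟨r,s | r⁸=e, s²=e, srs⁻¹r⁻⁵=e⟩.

|G| = 16 = 2⁴. By Lagrange's theorem the order of any subgroup divides 16; the divisors of 16 are 1, 2, 4, 8, 16.

Answer: 1, 2, 4, 8, 16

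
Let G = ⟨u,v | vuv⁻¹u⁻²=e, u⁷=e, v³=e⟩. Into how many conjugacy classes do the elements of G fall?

The conjugacy classes (representative and size) are:
  [e] (size 1), [u²] (size 3), [u⁵] (size 3), [v] (size 7), [v²] (size 7).
Class equation: 1 + 3 + 3 + 7 + 7 = 21 = |G|. So G has 5 conjugacy classes.

Answer: 5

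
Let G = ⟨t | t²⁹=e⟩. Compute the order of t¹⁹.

Compute successive powers until reaching e:
  (t¹⁹)¹ = t¹⁹, (t¹⁹)² = t⁹, (t¹⁹)³ = t²⁸, (t¹⁹)⁴ = t¹⁸, (t¹⁹)⁵ = t⁸, (t¹⁹)⁶ = t²⁷, (t¹⁹)⁷ = t¹⁷, (t¹⁹)⁸ = t⁷, (t¹⁹)⁹ = t²⁶, (t¹⁹)¹⁰ = t¹⁶, (t¹⁹)¹¹ = t⁶, (t¹⁹)¹² = t²⁵, (t¹⁹)¹³ = t¹⁵, (t¹⁹)¹⁴ = t⁵, (t¹⁹)¹⁵ = t²⁴, (t¹⁹)¹⁶ = t¹⁴, (t¹⁹)¹⁷ = t⁴, (t¹⁹)¹⁸ = t²³, (t¹⁹)¹⁹ = t¹³, (t¹⁹)²⁰ = t³, (t¹⁹)²¹ = t²², (t¹⁹)²² = t¹², (t¹⁹)²³ = t², (t¹⁹)²⁴ = t²¹, (t¹⁹)²⁵ = t¹¹, (t¹⁹)²⁶ = t, (t¹⁹)²⁷ = t²⁰, (t¹⁹)²⁸ = t¹⁰, (t¹⁹)²⁹ = e.
The smallest positive k with (t¹⁹)ᵏ = e is 29.

Answer: 29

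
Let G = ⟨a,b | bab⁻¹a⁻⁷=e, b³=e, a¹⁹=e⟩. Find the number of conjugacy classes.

The conjugacy classes (representative and size) are:
  [e] (size 1), [a¹¹] (size 3), [a¹⁴] (size 3), [a⁶] (size 3), [a¹⁷] (size 3), [a¹²] (size 3), [a¹⁰] (size 3), [a²b] (size 19), [a¹⁸b²] (size 19).
Class equation: 1 + 3 + 3 + 3 + 3 + 3 + 3 + 19 + 19 = 57 = |G|. So G has 9 conjugacy classes.

Answer: 9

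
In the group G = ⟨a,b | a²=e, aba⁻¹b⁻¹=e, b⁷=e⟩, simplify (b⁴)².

Compute successive powers of (b⁴), reducing at each step:
  (b⁴)²: (b⁴) · b⁴ = b

Answer: b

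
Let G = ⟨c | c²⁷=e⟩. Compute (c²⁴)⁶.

Compute successive powers of (c²⁴), reducing at each step:
  (c²⁴)²: (c²⁴) · c²⁴ = c²¹
  (c²⁴)³: (c²¹) · c²⁴ = c¹⁸
  (c²⁴)⁴: (c¹⁸) · c²⁴ = c¹⁵
  (c²⁴)⁵: (c¹⁵) · c²⁴ = c¹²
  (c²⁴)⁶: (c¹²) · c²⁴ = c⁹

Answer: c⁹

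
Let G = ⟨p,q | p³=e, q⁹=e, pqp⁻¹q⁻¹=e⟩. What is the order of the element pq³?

Compute successive powers until reaching e:
  (pq³)¹ = pq³, (pq³)² = p²q⁶, (pq³)³ = e.
The smallest positive k with (pq³)ᵏ = e is 3.

Answer: 3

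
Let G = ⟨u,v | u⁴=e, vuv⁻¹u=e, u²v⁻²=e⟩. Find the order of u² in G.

Compute successive powers until reaching e:
  (u²)¹ = u², (u²)² = e.
The smallest positive k with (u²)ᵏ = e is 2.

Answer: 2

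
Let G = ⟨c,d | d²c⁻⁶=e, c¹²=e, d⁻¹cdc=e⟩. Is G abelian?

c·d = cd but d·c = c⁵d⁻¹, so c·d ≠ d·c and G is not abelian.

Answer: No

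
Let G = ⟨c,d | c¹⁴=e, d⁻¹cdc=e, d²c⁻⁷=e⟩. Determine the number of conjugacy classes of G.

The conjugacy classes (representative and size) are:
  [e] (size 1), [c¹³] (size 2), [c¹²] (size 2), [c¹¹] (size 2), [c⁴] (size 2), [c⁵] (size 2), [c⁸] (size 2), [c⁷] (size 1), [c⁵d⁻¹] (size 7), [c⁵d] (size 7).
Class equation: 1 + 2 + 2 + 2 + 2 + 2 + 2 + 1 + 7 + 7 = 28 = |G|. So G has 10 conjugacy classes.

Answer: 10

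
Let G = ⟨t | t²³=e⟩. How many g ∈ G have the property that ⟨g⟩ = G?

G is cyclic of order 23. An element generates G iff its order is 23, and a cyclic group of order 23 has exactly φ(23) = 22 such elements.

Answer: 22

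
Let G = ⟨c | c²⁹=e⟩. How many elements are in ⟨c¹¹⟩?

|⟨c¹¹⟩| equals the order of c¹¹. Compute successive powers until reaching e:
  (c¹¹)¹ = c¹¹, (c¹¹)² = c²², (c¹¹)³ = c⁴, (c¹¹)⁴ = c¹⁵, (c¹¹)⁵ = c²⁶, (c¹¹)⁶ = c⁸, (c¹¹)⁷ = c¹⁹, (c¹¹)⁸ = c, (c¹¹)⁹ = c¹², (c¹¹)¹⁰ = c²³, (c¹¹)¹¹ = c⁵, (c¹¹)¹² = c¹⁶, (c¹¹)¹³ = c²⁷, (c¹¹)¹⁴ = c⁹, (c¹¹)¹⁵ = c²⁰, (c¹¹)¹⁶ = c², (c¹¹)¹⁷ = c¹³, (c¹¹)¹⁸ = c²⁴, (c¹¹)¹⁹ = c⁶, (c¹¹)²⁰ = c¹⁷, (c¹¹)²¹ = c²⁸, (c¹¹)²² = c¹⁰, (c¹¹)²³ = c²¹, (c¹¹)²⁴ = c³, (c¹¹)²⁵ = c¹⁴, (c¹¹)²⁶ = c²⁵, (c¹¹)²⁷ = c⁷, (c¹¹)²⁸ = c¹⁸, (c¹¹)²⁹ = e.
The smallest positive k with (c¹¹)ᵏ = e is 29, so |⟨c¹¹⟩| = 29.

Answer: 29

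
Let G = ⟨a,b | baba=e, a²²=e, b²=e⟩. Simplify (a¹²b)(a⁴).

Compute (a¹²b) · (a⁴) by multiplying left to right and reducing via the relations at each step:
  (a¹²b) · a⁴ = a⁸b

Answer: a⁸b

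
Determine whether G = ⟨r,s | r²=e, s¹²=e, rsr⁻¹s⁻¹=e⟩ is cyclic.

|G| = 24, but the maximum element order in G is 12 < 24. No single element generates all of G, so G is not cyclic.

Answer: No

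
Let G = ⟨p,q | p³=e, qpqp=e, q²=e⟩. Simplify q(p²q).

Compute q · (p²q) by multiplying left to right and reducing via the relations at each step:
  q · p² = pq
  (pq) · q = p

Answer: p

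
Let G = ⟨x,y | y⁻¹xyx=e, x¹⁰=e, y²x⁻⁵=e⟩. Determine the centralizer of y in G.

⟨y⟩ ⊆ C_G(y) since powers of y commute with y; so |C_G(y)| ≥ |⟨y⟩| = 4.
By orbit–stabilizer, |C_G(y)| = |G| / |conj. class of y| = 20 / 5 = 4.
The 4 elements commuting with y are {e, x⁵, y, y⁻¹}.

Answer: {e, x⁵, y, y⁻¹}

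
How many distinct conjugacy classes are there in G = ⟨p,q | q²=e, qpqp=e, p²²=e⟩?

The conjugacy classes (representative and size) are:
  [e] (size 1), [p] (size 2), [p²] (size 2), [p¹⁹] (size 2), [p⁴] (size 2), [p⁵] (size 2), [p⁶] (size 2), [p⁷] (size 2), [p⁸] (size 2), [p¹³] (size 2), [p¹⁰] (size 2), [p¹¹] (size 1), [p⁶q] (size 11), [pq] (size 11).
Class equation: 1 + 2 + 2 + 2 + 2 + 2 + 2 + 2 + 2 + 2 + 2 + 1 + 11 + 11 = 44 = |G|. So G has 14 conjugacy classes.

Answer: 14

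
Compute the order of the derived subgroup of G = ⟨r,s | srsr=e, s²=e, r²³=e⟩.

G' = [G, G] is generated by all commutators. The generator-pair commutators are: [r, s] = r².
The subgroup they normally generate is {e, r, r², r³, r⁴, r⁵, r⁶, r⁷, r⁸, r⁹, r¹⁰, r¹¹, r¹², r¹³, r¹⁴, r¹⁵, r¹⁶, r¹⁷, r¹⁸, r¹⁹, r²⁰, r²¹, r²²}, of order 23.
Check: |G/G'| = 46/23 = 2 is the order of the abelianisation.

Answer: 23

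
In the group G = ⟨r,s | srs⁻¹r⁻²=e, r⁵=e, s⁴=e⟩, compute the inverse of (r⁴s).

The order of (r⁴s) is 4 (smallest k with (r⁴s)ᵏ = e), so (r⁴s)⁻¹ = (r⁴s)³ = r³s³.
Check: (r⁴s) · (r³s³) → (r⁴s) · r³ = s;   s · s³ = e, giving e as required.

Answer: r³s³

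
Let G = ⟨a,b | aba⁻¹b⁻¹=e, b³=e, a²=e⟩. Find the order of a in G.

Compute successive powers until reaching e:
  a¹ = a, a² = e.
The smallest positive k with aᵏ = e is 2.

Answer: 2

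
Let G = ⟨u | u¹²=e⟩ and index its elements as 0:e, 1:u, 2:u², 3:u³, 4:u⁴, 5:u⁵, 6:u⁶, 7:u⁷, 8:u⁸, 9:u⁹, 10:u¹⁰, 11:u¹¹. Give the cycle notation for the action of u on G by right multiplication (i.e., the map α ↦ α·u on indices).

(0 1 2 3 4 5 6 7 8 9 10 11)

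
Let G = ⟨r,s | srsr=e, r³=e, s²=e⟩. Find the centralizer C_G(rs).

⟨rs⟩ ⊆ C_G(rs) since powers of rs commute with rs; so |C_G(rs)| ≥ |⟨rs⟩| = 2.
By orbit–stabilizer, |C_G(rs)| = |G| / |conj. class of rs| = 6 / 3 = 2.
The 2 elements commuting with rs are {e, rs}.

Answer: {e, rs}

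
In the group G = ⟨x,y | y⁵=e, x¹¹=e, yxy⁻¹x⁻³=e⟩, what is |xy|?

Compute successive powers until reaching e:
  (xy)¹ = xy, (xy)² = x⁴y², (xy)³ = x²y³, (xy)⁴ = x⁷y⁴, (xy)⁵ = e.
The smallest positive k with (xy)ᵏ = e is 5.

Answer: 5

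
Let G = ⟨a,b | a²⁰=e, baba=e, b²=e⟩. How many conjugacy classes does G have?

The conjugacy classes (representative and size) are:
  [e] (size 1), [a] (size 2), [a¹⁸] (size 2), [a³] (size 2), [a⁴] (size 2), [a¹⁵] (size 2), [a¹⁴] (size 2), [a⁷] (size 2), [a¹²] (size 2), [a¹¹] (size 2), [a¹⁰] (size 1), [a¹⁸b] (size 10), [a⁵b] (size 10).
Class equation: 1 + 2 + 2 + 2 + 2 + 2 + 2 + 2 + 2 + 2 + 1 + 10 + 10 = 40 = |G|. So G has 13 conjugacy classes.

Answer: 13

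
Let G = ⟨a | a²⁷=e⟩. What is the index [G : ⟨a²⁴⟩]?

First find ord(a²⁴) by computing successive powers:
  (a²⁴)¹ = a²⁴, (a²⁴)² = a²¹, (a²⁴)³ = a¹⁸, (a²⁴)⁴ = a¹⁵, (a²⁴)⁵ = a¹², (a²⁴)⁶ = a⁹, (a²⁴)⁷ = a⁶, (a²⁴)⁸ = a³, (a²⁴)⁹ = e.
So |⟨a²⁴⟩| = ord(a²⁴) = 9. With |G| = 27, by Lagrange [G : ⟨a²⁴⟩] = 27/9 = 3.

Answer: 3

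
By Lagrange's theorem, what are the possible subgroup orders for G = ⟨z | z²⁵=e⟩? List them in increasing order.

|G| = 25 = 5². By Lagrange's theorem the order of any subgroup divides 25; the divisors of 25 are 1, 5, 25.

Answer: 1, 5, 25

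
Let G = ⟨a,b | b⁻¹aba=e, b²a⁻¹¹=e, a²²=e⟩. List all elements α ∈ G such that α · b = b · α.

⟨b⟩ ⊆ C_G(b) since powers of b commute with b; so |C_G(b)| ≥ |⟨b⟩| = 4.
By orbit–stabilizer, |C_G(b)| = |G| / |conj. class of b| = 44 / 11 = 4.
The 4 elements commuting with b are {e, a¹¹, b, b⁻¹}.

Answer: {e, a¹¹, b, b⁻¹}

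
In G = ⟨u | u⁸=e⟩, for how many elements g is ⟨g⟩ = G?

G is cyclic of order 8. An element generates G iff its order is 8, and a cyclic group of order 8 has exactly φ(8) = 4 such elements.

Answer: 4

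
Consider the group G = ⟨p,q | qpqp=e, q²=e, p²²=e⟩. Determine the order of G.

Enumerate words in the generators, reducing via the relations: the distinct elements are
  {e, p, q, pq, p², p³, p⁴, p⁵, p⁶, p⁷, p⁸, p⁹, p²q, p²¹, p²⁰, p³q, p¹², p¹³, p¹¹, p¹⁰, p¹⁴, p¹⁵, p¹⁶, p¹⁷, p¹⁸, p¹⁹, p⁴q, p⁵q, p⁶q, p⁷q, p⁸q, p⁹q, p²¹q, p²⁰q, p¹²q, p¹³q, p¹¹q, p¹⁰q, p¹⁴q, p¹⁵q, p¹⁶q, p¹⁷q, p¹⁸q, p¹⁹q}.
No further products give new elements, so |G| = 44.

Answer: 44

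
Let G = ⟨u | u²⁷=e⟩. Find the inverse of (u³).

The order of (u³) is 9 (smallest k with (u³)ᵏ = e), so (u³)⁻¹ = (u³)⁸ = u²⁴.
Check: (u³) · (u²⁴) → (u³) · u²⁴ = e, giving e as required.

Answer: u²⁴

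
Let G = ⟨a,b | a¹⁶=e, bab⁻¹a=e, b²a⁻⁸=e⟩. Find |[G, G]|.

G' = [G, G] is generated by all commutators. The generator-pair commutators are: [a, b] = a².
The subgroup they normally generate is {e, a², a⁴, a⁶, a⁸, a¹⁰, a¹², a¹⁴}, of order 8.
Check: |G/G'| = 32/8 = 4 is the order of the abelianisation.

Answer: 8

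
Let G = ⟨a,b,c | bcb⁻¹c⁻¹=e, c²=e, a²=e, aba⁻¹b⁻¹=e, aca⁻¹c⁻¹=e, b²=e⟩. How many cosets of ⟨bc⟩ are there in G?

First find ord(bc) by computing successive powers:
  (bc)¹ = bc, (bc)² = e.
So |⟨bc⟩| = ord(bc) = 2. With |G| = 8, by Lagrange [G : ⟨bc⟩] = 8/2 = 4.

Answer: 4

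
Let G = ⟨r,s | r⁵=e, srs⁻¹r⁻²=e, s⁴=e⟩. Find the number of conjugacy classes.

The conjugacy classes (representative and size) are:
  [e] (size 1), [r⁴] (size 4), [r²s] (size 5), [s²] (size 5), [r³s³] (size 5).
Class equation: 1 + 4 + 5 + 5 + 5 = 20 = |G|. So G has 5 conjugacy classes.

Answer: 5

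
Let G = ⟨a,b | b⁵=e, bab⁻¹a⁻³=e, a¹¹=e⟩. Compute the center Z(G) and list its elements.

An element z ∈ Z(G) iff z commutes with every generator.
For example e is central: e·a = a = a·e; e·b = b = b·e.
Whereas a ∉ Z(G) since a·b = ab ≠ a³b = b·a.
Checking each of the 55 elements this way gives Z(G) = {e}, of order 1.

Answer: {e}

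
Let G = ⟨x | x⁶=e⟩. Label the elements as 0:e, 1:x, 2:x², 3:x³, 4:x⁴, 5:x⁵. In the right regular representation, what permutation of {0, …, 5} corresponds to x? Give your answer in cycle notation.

(0 1 2 3 4 5)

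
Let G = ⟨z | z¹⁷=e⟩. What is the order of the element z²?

Compute successive powers until reaching e:
  (z²)¹ = z², (z²)² = z⁴, (z²)³ = z⁶, (z²)⁴ = z⁸, (z²)⁵ = z¹⁰, (z²)⁶ = z¹², (z²)⁷ = z¹⁴, (z²)⁸ = z¹⁶, (z²)⁹ = z, (z²)¹⁰ = z³, (z²)¹¹ = z⁵, (z²)¹² = z⁷, (z²)¹³ = z⁹, (z²)¹⁴ = z¹¹, (z²)¹⁵ = z¹³, (z²)¹⁶ = z¹⁵, (z²)¹⁷ = e.
The smallest positive k with (z²)ᵏ = e is 17.

Answer: 17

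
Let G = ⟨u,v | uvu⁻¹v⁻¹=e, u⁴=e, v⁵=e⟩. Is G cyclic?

|G| = 20. The element uv has order 20 (its powers give 20 distinct elements), so ⟨uv⟩ = G and G is cyclic.

Answer: Yes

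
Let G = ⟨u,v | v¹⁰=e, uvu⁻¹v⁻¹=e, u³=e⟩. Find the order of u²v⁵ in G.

Compute successive powers until reaching e:
  (u²v⁵)¹ = u²v⁵, (u²v⁵)² = u, (u²v⁵)³ = v⁵, (u²v⁵)⁴ = u², (u²v⁵)⁵ = uv⁵, (u²v⁵)⁶ = e.
The smallest positive k with (u²v⁵)ᵏ = e is 6.

Answer: 6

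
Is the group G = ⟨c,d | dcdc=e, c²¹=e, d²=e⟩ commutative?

c·d = cd but d·c = c²⁰d, so c·d ≠ d·c and G is not abelian.

Answer: No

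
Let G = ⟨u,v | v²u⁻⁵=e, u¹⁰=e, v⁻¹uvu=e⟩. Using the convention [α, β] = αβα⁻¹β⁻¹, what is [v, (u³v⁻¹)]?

[v, (u³v⁻¹)] = v·(u³v⁻¹)·v⁻¹·(u³v⁻¹)⁻¹.
  v · (u³v⁻¹) = u⁷
  (u⁷) · (v⁻¹) = u²v
  (u²v) · (u³v) = u⁴

Answer: u⁴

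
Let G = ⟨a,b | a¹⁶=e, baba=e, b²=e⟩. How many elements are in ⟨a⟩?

|⟨a⟩| equals the order of a. Compute successive powers until reaching e:
  a¹ = a, a² = a², a³ = a³, a⁴ = a⁴, a⁵ = a⁵, a⁶ = a⁶, a⁷ = a⁷, a⁸ = a⁸, a⁹ = a⁹, a¹⁰ = a¹⁰, a¹¹ = a¹¹, a¹² = a¹², a¹³ = a¹³, a¹⁴ = a¹⁴, a¹⁵ = a¹⁵, a¹⁶ = e.
The smallest positive k with aᵏ = e is 16, so |⟨a⟩| = 16.

Answer: 16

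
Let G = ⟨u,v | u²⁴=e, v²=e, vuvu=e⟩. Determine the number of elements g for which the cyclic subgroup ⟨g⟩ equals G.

⟨g⟩ = G would require ord(g) = |G| = 48, but the maximum element order in G is 24 < 48. So G is not cyclic and no single element generates it: the count is 0.

Answer: 0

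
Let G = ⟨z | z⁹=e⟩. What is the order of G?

G is generated by a single element, so G is cyclic. The relator gives z⁹ = e and no smaller power is forced to be e, so the 9 powers {e, z, z², z³, z⁴, z⁵, z⁶, z⁷, z⁸} are distinct. Hence |G| = 9.

Answer: 9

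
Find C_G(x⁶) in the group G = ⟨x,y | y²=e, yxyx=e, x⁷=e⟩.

⟨x⁶⟩ ⊆ C_G(x⁶) since powers of x⁶ commute with x⁶; so |C_G(x⁶)| ≥ |⟨x⁶⟩| = 7.
By orbit–stabilizer, |C_G(x⁶)| = |G| / |conj. class of x⁶| = 14 / 2 = 7.
The 7 elements commuting with x⁶ are {e, x, x², x³, x⁴, x⁵, x⁶}.

Answer: {e, x, x², x³, x⁴, x⁵, x⁶}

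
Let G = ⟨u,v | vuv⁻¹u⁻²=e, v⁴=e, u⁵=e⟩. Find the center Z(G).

An element z ∈ Z(G) iff z commutes with every generator.
For example e is central: e·u = u = u·e; e·v = v = v·e.
Whereas u ∉ Z(G) since u·v = uv ≠ u²v = v·u.
Checking each of the 20 elements this way gives Z(G) = {e}, of order 1.

Answer: {e}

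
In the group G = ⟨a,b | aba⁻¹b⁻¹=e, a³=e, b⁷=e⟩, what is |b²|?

Compute successive powers until reaching e:
  (b²)¹ = b², (b²)² = b⁴, (b²)³ = b⁶, (b²)⁴ = b, (b²)⁵ = b³, (b²)⁶ = b⁵, (b²)⁷ = e.
The smallest positive k with (b²)ᵏ = e is 7.

Answer: 7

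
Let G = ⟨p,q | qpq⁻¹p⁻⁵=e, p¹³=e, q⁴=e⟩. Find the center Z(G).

An element z ∈ Z(G) iff z commutes with every generator.
For example e is central: e·p = p = p·e; e·q = q = q·e.
Whereas p ∉ Z(G) since p·q = pq ≠ p⁵q = q·p.
Checking each of the 52 elements this way gives Z(G) = {e}, of order 1.

Answer: {e}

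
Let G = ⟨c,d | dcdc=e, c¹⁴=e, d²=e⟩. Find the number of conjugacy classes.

The conjugacy classes (representative and size) are:
  [e] (size 1), [c¹³] (size 2), [c²] (size 2), [c³] (size 2), [c¹⁰] (size 2), [c⁵] (size 2), [c⁸] (size 2), [c⁷] (size 1), [c⁶d] (size 7), [c⁹d] (size 7).
Class equation: 1 + 2 + 2 + 2 + 2 + 2 + 2 + 1 + 7 + 7 = 28 = |G|. So G has 10 conjugacy classes.

Answer: 10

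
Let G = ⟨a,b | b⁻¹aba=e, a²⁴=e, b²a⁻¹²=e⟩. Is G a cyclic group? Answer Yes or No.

Every cyclic group is abelian. But a·b = ab while b·a = a¹¹b⁻¹, so a·b ≠ b·a and G is not abelian. Hence G is not cyclic.

Answer: No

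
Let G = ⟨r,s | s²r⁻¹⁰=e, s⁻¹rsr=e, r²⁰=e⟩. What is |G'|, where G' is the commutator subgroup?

G' = [G, G] is generated by all commutators. The generator-pair commutators are: [r, s] = r².
The subgroup they normally generate is {e, r², r⁴, r⁶, r⁸, r¹⁰, r¹², r¹⁴, r¹⁶, r¹⁸}, of order 10.
Check: |G/G'| = 40/10 = 4 is the order of the abelianisation.

Answer: 10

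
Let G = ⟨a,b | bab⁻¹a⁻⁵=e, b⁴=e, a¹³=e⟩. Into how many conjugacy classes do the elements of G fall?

The conjugacy classes (representative and size) are:
  [e] (size 1), [a] (size 4), [a²] (size 4), [a⁹] (size 4), [a¹²b] (size 13), [a⁴b²] (size 13), [a¹²b³] (size 13).
Class equation: 1 + 4 + 4 + 4 + 13 + 13 + 13 = 52 = |G|. So G has 7 conjugacy classes.

Answer: 7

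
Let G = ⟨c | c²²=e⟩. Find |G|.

G is generated by a single element, so G is cyclic. The relator gives c²² = e and no smaller power is forced to be e, so the 22 powers {c, e, c², c³, c⁴, c⁵, c⁶, c⁷, c⁸, c⁹, c²¹, c²⁰, c¹², c¹³, c¹¹, c¹⁰, c¹⁴, c¹⁵, c¹⁶, c¹⁷, c¹⁸, c¹⁹} are distinct. Hence |G| = 22.

Answer: 22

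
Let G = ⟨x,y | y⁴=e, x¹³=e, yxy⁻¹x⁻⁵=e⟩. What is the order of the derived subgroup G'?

G' = [G, G] is generated by all commutators. The generator-pair commutators are: [x, y] = x⁹.
The subgroup they normally generate is {e, x, x², x³, x⁴, x⁵, x⁶, x⁷, x⁸, x⁹, x¹⁰, x¹¹, x¹²}, of order 13.
Check: |G/G'| = 52/13 = 4 is the order of the abelianisation.

Answer: 13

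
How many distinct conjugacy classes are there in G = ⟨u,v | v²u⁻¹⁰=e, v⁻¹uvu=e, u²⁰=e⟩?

The conjugacy classes (representative and size) are:
  [e] (size 1), [u] (size 2), [u²] (size 2), [u³] (size 2), [u⁴] (size 2), [u⁵] (size 2), [u¹⁴] (size 2), [u⁷] (size 2), [u⁸] (size 2), [u¹¹] (size 2), [u¹⁰] (size 1), [u²v⁻¹] (size 10), [u⁹v] (size 10).
Class equation: 1 + 2 + 2 + 2 + 2 + 2 + 2 + 2 + 2 + 2 + 1 + 10 + 10 = 40 = |G|. So G has 13 conjugacy classes.

Answer: 13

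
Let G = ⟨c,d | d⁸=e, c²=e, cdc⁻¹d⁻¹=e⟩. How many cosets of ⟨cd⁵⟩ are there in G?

First find ord(cd⁵) by computing successive powers:
  (cd⁵)¹ = cd⁵, (cd⁵)² = d², (cd⁵)³ = cd⁷, (cd⁵)⁴ = d⁴, (cd⁵)⁵ = cd, (cd⁵)⁶ = d⁶, (cd⁵)⁷ = cd³, (cd⁵)⁸ = e.
So |⟨cd⁵⟩| = ord(cd⁵) = 8. With |G| = 16, by Lagrange [G : ⟨cd⁵⟩] = 16/8 = 2.

Answer: 2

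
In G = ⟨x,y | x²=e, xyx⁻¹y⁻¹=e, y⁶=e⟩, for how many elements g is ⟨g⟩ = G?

⟨g⟩ = G would require ord(g) = |G| = 12, but the maximum element order in G is 6 < 12. So G is not cyclic and no single element generates it: the count is 0.

Answer: 0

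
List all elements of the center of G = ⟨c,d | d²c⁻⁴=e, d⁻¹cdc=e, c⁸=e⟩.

An element z ∈ Z(G) iff z commutes with every generator.
For example c⁴ is central: (c⁴)·c = c⁵ = c·(c⁴); (c⁴)·d = d⁻¹ = d·(c⁴).
Whereas c ∉ Z(G) since c·d = cd ≠ c³d⁻¹ = d·c.
Checking each of the 16 elements this way gives Z(G) = {e, c⁴}, of order 2.

Answer: {e, c⁴}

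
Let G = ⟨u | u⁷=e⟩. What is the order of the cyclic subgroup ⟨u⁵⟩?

|⟨u⁵⟩| equals the order of u⁵. Compute successive powers until reaching e:
  (u⁵)¹ = u⁵, (u⁵)² = u³, (u⁵)³ = u, (u⁵)⁴ = u⁶, (u⁵)⁵ = u⁴, (u⁵)⁶ = u², (u⁵)⁷ = e.
The smallest positive k with (u⁵)ᵏ = e is 7, so |⟨u⁵⟩| = 7.

Answer: 7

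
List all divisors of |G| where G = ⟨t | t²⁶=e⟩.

|G| = 26 = 2 · 13. By Lagrange's theorem the order of any subgroup divides 26; the divisors of 26 are 1, 2, 13, 26.

Answer: 1, 2, 13, 26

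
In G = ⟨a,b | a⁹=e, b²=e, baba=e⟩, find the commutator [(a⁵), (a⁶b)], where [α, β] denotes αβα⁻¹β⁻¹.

[(a⁵), (a⁶b)] = (a⁵)·(a⁶b)·(a⁵)⁻¹·(a⁶b)⁻¹.
  (a⁵) · (a⁶b) = a²b
  (a²b) · (a⁴) = a⁷b
  (a⁷b) · (a⁶b) = a

Answer: a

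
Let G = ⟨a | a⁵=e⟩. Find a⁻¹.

The order of a is 5 (smallest k with aᵏ = e), so a⁻¹ = a⁴ = a⁴.
Check: a · (a⁴) → a · a⁴ = e, giving e as required.

Answer: a⁴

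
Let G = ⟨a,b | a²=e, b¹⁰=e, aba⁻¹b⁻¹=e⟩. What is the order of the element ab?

Compute successive powers until reaching e:
  (ab)¹ = ab, (ab)² = b², (ab)³ = ab³, (ab)⁴ = b⁴, (ab)⁵ = ab⁵, (ab)⁶ = b⁶, (ab)⁷ = ab⁷, (ab)⁸ = b⁸, (ab)⁹ = ab⁹, (ab)¹⁰ = e.
The smallest positive k with (ab)ᵏ = e is 10.

Answer: 10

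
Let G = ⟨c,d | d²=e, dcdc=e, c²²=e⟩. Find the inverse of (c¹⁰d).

The order of (c¹⁰d) is 2 (smallest k with (c¹⁰d)ᵏ = e), so (c¹⁰d)⁻¹ = (c¹⁰d)¹ = c¹⁰d.
Check: (c¹⁰d) · (c¹⁰d) → (c¹⁰d) · c¹⁰ = d;   d · d = e, giving e as required.

Answer: c¹⁰d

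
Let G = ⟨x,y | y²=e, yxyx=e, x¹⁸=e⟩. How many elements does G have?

Enumerate words in the generators, reducing via the relations: the distinct elements are
  {e, x, y, xy, x², x³, x⁴, x⁵, x⁶, x⁷, x⁸, x⁹, x²y, x³y, x¹², x¹³, x¹¹, x¹⁰, x¹⁴, x¹⁵, x¹⁶, x¹⁷, x⁴y, x⁵y, x⁶y, x⁷y, x⁸y, x⁹y, x¹²y, x¹³y, x¹¹y, x¹⁰y, x¹⁴y, x¹⁵y, x¹⁶y, x¹⁷y}.
No further products give new elements, so |G| = 36.

Answer: 36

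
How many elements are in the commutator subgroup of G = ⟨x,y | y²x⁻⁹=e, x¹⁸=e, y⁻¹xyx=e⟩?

G' = [G, G] is generated by all commutators. The generator-pair commutators are: [x, y] = x².
The subgroup they normally generate is {e, x², x⁴, x⁶, x⁸, x¹⁰, x¹², x¹⁴, x¹⁶}, of order 9.
Check: |G/G'| = 36/9 = 4 is the order of the abelianisation.

Answer: 9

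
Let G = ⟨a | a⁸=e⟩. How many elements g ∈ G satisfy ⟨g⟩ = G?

G is cyclic of order 8. An element generates G iff its order is 8, and a cyclic group of order 8 has exactly φ(8) = 4 such elements.

Answer: 4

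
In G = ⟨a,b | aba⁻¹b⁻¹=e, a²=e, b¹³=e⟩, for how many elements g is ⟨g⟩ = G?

G is cyclic of order 26. An element generates G iff its order is 26, and a cyclic group of order 26 has exactly φ(26) = 12 such elements.

Answer: 12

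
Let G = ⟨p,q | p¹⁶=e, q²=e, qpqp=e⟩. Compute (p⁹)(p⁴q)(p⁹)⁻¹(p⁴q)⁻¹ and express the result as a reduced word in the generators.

[(p⁹), (p⁴q)] = (p⁹)·(p⁴q)·(p⁹)⁻¹·(p⁴q)⁻¹.
  (p⁹) · (p⁴q) = p¹³q
  (p¹³q) · (p⁷) = p⁶q
  (p⁶q) · (p⁴q) = p²

Answer: p²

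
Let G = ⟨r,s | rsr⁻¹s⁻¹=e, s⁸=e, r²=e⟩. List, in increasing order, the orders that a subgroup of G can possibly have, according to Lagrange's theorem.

|G| = 16 = 2⁴. By Lagrange's theorem the order of any subgroup divides 16; the divisors of 16 are 1, 2, 4, 8, 16.

Answer: 1, 2, 4, 8, 16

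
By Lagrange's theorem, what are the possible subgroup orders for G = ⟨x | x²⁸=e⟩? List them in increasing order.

|G| = 28 = 2² · 7. By Lagrange's theorem the order of any subgroup divides 28; the divisors of 28 are 1, 2, 4, 7, 14, 28.

Answer: 1, 2, 4, 7, 14, 28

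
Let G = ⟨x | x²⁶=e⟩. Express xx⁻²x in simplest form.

Multiply left to right, reducing at each step:
  x · x⁻² = x²⁵
  (x²⁵) · x = e

Answer: e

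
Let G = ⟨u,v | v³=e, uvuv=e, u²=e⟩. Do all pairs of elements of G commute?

u·v = uv but v·u = uv², so u·v ≠ v·u and G is not abelian.

Answer: No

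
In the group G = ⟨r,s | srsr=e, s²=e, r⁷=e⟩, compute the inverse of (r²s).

The order of (r²s) is 2 (smallest k with (r²s)ᵏ = e), so (r²s)⁻¹ = (r²s)¹ = r²s.
Check: (r²s) · (r²s) → (r²s) · r² = s;   s · s = e, giving e as required.

Answer: r²s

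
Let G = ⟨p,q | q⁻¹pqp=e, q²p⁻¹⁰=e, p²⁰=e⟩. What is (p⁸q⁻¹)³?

Compute successive powers of (p⁸q⁻¹), reducing at each step:
  (p⁸q⁻¹)²: (p⁸q⁻¹) · p⁸ = q⁻¹;   (q⁻¹) · q⁻¹ = p¹⁰
  (p⁸q⁻¹)³: (p¹⁰) · p⁸ = p¹⁸;   (p¹⁸) · q⁻¹ = p⁸q

Answer: p⁸q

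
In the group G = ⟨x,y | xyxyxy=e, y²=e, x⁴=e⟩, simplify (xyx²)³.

Compute successive powers of (xyx²), reducing at each step:
  (xyx²)²: (xyx²) · x = xyx³;   (xyx³) · y = x²yx;   (x²yx) · x² = x²yx³
  (xyx²)³: (x²yx³) · x = x²y;   (x²y) · y = x²;   (x²) · x² = e

Answer: e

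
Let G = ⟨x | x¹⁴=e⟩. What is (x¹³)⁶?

Compute successive powers of (x¹³), reducing at each step:
  (x¹³)²: (x¹³) · x¹³ = x¹²
  (x¹³)³: (x¹²) · x¹³ = x¹¹
  (x¹³)⁴: (x¹¹) · x¹³ = x¹⁰
  (x¹³)⁵: (x¹⁰) · x¹³ = x⁹
  (x¹³)⁶: (x⁹) · x¹³ = x⁸

Answer: x⁸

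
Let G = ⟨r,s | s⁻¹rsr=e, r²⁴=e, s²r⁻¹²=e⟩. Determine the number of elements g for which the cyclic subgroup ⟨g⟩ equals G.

⟨g⟩ = G would require ord(g) = |G| = 48, but the maximum element order in G is 24 < 48. So G is not cyclic and no single element generates it: the count is 0.

Answer: 0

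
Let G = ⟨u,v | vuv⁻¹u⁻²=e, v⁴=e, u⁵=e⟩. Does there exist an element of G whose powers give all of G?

Every cyclic group is abelian. But u·v = uv while v·u = u²v, so u·v ≠ v·u and G is not abelian. Hence G is not cyclic.

Answer: No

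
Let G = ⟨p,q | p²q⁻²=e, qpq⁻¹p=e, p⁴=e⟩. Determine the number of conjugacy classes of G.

The conjugacy classes (representative and size) are:
  [e] (size 1), [p³] (size 2), [p²] (size 1), [q⁻¹] (size 2), [pq] (size 2).
Class equation: 1 + 2 + 1 + 2 + 2 = 8 = |G|. So G has 5 conjugacy classes.

Answer: 5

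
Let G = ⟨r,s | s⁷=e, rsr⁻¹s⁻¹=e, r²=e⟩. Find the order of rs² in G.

Compute successive powers until reaching e:
  (rs²)¹ = rs², (rs²)² = s⁴, (rs²)³ = rs⁶, (rs²)⁴ = s, (rs²)⁵ = rs³, (rs²)⁶ = s⁵, (rs²)⁷ = r, (rs²)⁸ = s², (rs²)⁹ = rs⁴, (rs²)¹⁰ = s⁶, (rs²)¹¹ = rs, (rs²)¹² = s³, (rs²)¹³ = rs⁵, (rs²)¹⁴ = e.
The smallest positive k with (rs²)ᵏ = e is 14.

Answer: 14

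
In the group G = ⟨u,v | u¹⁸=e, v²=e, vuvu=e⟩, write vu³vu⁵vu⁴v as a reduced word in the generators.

Multiply left to right, reducing at each step:
  v · u³ = u¹⁵v
  (u¹⁵v) · v = u¹⁵
  (u¹⁵) · u⁵ = u²
  (u²) · v = u²v
  (u²v) · u⁴ = u¹⁶v
  (u¹⁶v) · v = u¹⁶

Answer: u¹⁶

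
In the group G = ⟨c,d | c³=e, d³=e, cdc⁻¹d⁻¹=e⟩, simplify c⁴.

Compute successive powers of c, reducing at each step:
  c²: c · c = c²
  c³: (c²) · c = e
  c⁴: e · c = c

Answer: c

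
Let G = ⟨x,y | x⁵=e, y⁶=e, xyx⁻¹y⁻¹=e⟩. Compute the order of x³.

Compute successive powers until reaching e:
  (x³)¹ = x³, (x³)² = x, (x³)³ = x⁴, (x³)⁴ = x², (x³)⁵ = e.
The smallest positive k with (x³)ᵏ = e is 5.

Answer: 5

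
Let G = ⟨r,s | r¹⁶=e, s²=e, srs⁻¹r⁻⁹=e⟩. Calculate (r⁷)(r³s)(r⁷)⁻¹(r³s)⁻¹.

[(r⁷), (r³s)] = (r⁷)·(r³s)·(r⁷)⁻¹·(r³s)⁻¹.
  (r⁷) · (r³s) = r¹⁰s
  (r¹⁰s) · (r⁹) = r¹¹s
  (r¹¹s) · (r⁵s) = r⁸

Answer: r⁸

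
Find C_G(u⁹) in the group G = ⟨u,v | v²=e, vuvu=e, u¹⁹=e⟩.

⟨u⁹⟩ ⊆ C_G(u⁹) since powers of u⁹ commute with u⁹; so |C_G(u⁹)| ≥ |⟨u⁹⟩| = 19.
By orbit–stabilizer, |C_G(u⁹)| = |G| / |conj. class of u⁹| = 38 / 2 = 19.
The 19 elements commuting with u⁹ are {e, u, u², u³, u⁴, u⁵, u⁶, u⁷, u⁸, u⁹, u¹⁰, u¹¹, u¹², u¹³, u¹⁴, u¹⁵, u¹⁶, u¹⁷, u¹⁸}.

Answer: {e, u, u², u³, u⁴, u⁵, u⁶, u⁷, u⁸, u⁹, u¹⁰, u¹¹, u¹², u¹³, u¹⁴, u¹⁵, u¹⁶, u¹⁷, u¹⁸}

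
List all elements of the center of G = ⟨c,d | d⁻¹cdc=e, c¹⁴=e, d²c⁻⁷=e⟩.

An element z ∈ Z(G) iff z commutes with every generator.
For example c⁷ is central: (c⁷)·c = c⁸ = c·(c⁷); (c⁷)·d = d⁻¹ = d·(c⁷).
Whereas c ∉ Z(G) since c·d = cd ≠ c⁶d⁻¹ = d·c.
Checking each of the 28 elements this way gives Z(G) = {e, c⁷}, of order 2.

Answer: {e, c⁷}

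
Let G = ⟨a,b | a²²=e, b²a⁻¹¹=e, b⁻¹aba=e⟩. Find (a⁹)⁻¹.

The order of (a⁹) is 22 (smallest k with (a⁹)ᵏ = e), so (a⁹)⁻¹ = (a⁹)²¹ = a¹³.
Check: (a⁹) · (a¹³) → (a⁹) · a¹³ = e, giving e as required.

Answer: a¹³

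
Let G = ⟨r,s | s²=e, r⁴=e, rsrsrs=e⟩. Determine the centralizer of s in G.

⟨s⟩ ⊆ C_G(s) since powers of s commute with s; so |C_G(s)| ≥ |⟨s⟩| = 2.
By orbit–stabilizer, |C_G(s)| = |G| / |conj. class of s| = 24 / 6 = 4.
The 4 elements commuting with s are {e, s, r²sr², r²sr²s}.

Answer: {e, s, r²sr², r²sr²s}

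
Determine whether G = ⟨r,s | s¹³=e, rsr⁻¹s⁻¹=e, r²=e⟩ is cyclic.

|G| = 26. The element rs has order 26 (its powers give 26 distinct elements), so ⟨rs⟩ = G and G is cyclic.

Answer: Yes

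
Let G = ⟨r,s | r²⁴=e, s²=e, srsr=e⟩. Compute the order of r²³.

Compute successive powers until reaching e:
  (r²³)¹ = r²³, (r²³)² = r²², (r²³)³ = r²¹, (r²³)⁴ = r²⁰, (r²³)⁵ = r¹⁹, (r²³)⁶ = r¹⁸, (r²³)⁷ = r¹⁷, (r²³)⁸ = r¹⁶, (r²³)⁹ = r¹⁵, (r²³)¹⁰ = r¹⁴, (r²³)¹¹ = r¹³, (r²³)¹² = r¹², (r²³)¹³ = r¹¹, (r²³)¹⁴ = r¹⁰, (r²³)¹⁵ = r⁹, (r²³)¹⁶ = r⁸, (r²³)¹⁷ = r⁷, (r²³)¹⁸ = r⁶, (r²³)¹⁹ = r⁵, (r²³)²⁰ = r⁴, (r²³)²¹ = r³, (r²³)²² = r², (r²³)²³ = r, (r²³)²⁴ = e.
The smallest positive k with (r²³)ᵏ = e is 24.

Answer: 24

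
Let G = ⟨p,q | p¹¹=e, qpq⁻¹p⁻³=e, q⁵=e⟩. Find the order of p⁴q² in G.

Compute successive powers until reaching e:
  (p⁴q²)¹ = p⁴q², (p⁴q²)² = p⁷q⁴, (p⁴q²)³ = pq, (p⁴q²)⁴ = p²q³, (p⁴q²)⁵ = e.
The smallest positive k with (p⁴q²)ᵏ = e is 5.

Answer: 5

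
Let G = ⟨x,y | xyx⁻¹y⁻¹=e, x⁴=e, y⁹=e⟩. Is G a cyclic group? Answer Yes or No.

|G| = 36. The element xy has order 36 (its powers give 36 distinct elements), so ⟨xy⟩ = G and G is cyclic.

Answer: Yes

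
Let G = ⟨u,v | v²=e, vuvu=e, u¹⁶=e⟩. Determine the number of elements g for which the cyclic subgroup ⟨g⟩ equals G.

⟨g⟩ = G would require ord(g) = |G| = 32, but the maximum element order in G is 16 < 32. So G is not cyclic and no single element generates it: the count is 0.

Answer: 0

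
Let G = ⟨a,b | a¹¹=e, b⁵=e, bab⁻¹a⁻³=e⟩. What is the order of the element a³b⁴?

Compute successive powers until reaching e:
  (a³b⁴)¹ = a³b⁴, (a³b⁴)² = a⁴b³, (a³b⁴)³ = a⁸b², (a³b⁴)⁴ = a²b, (a³b⁴)⁵ = e.
The smallest positive k with (a³b⁴)ᵏ = e is 5.

Answer: 5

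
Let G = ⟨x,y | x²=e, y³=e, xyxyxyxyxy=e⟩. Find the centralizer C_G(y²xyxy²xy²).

⟨y²xyxy²xy²⟩ ⊆ C_G(y²xyxy²xy²) since powers of y²xyxy²xy² commute with y²xyxy²xy²; so |C_G(y²xyxy²xy²)| ≥ |⟨y²xyxy²xy²⟩| = 3.
By orbit–stabilizer, |C_G(y²xyxy²xy²)| = |G| / |conj. class of y²xyxy²xy²| = 60 / 20 = 3.
The 3 elements commuting with y²xyxy²xy² are {e, y²xyxy²xy², yxyxy²xy}.

Answer: {e, y²xyxy²xy², yxyxy²xy}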